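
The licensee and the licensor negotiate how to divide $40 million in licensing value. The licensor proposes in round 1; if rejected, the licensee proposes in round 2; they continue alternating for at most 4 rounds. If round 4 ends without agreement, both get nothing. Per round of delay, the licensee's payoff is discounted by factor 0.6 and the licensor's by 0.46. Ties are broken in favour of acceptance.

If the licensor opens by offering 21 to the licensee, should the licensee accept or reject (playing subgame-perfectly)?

Accept

Round 4 (the licensee proposes): rejection yields 0 for the licensor; the licensee offers 0 and keeps 40.
Round 3 (the licensor proposes): the licensee can get 40 next round, worth 0.6 × 40 = 24 now. The licensor offers 24 and keeps 40 − 24 = 16.
Round 2 (the licensee proposes): the licensor can get 16 next round, worth 0.46 × 16 = 7.36 now, so the licensee offers 7.36, keeping 32.64.
So by rejecting in round 1, the licensee gets 32.64 next round, worth 0.6 × 32.64 = 19.584 now.
Offer 21 ≥ 19.584, so the licensee accepts.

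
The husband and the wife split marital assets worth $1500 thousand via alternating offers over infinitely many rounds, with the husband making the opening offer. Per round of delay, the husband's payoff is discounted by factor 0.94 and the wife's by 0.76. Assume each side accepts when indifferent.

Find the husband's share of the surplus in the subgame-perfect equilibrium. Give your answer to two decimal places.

Let x be the husband's share when the husband proposes and y be the wife's share when the wife proposes.
The wife accepts iff offered ≥ 0.76·y, so x = 1500 − 0.76y. Symmetrically y = 1500 − 0.94x.
Substituting: x = 1500 − 0.76(1500 − 0.94x), giving x(1 − 0.94·0.76) = 1500(1 − 0.76).
So x = 1500 × 0.24 / 0.2856 ≈ 1260.5042, and the wife receives 1500 − x ≈ 239.4958.

1260.50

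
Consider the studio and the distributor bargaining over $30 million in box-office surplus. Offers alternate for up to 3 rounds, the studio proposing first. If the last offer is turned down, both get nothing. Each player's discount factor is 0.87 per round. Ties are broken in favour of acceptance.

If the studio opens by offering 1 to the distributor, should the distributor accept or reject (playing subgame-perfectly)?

Reject

Work out the distributor's continuation value if the offer is rejected.
Round 3 (the studio proposes): rejection yields 0 for the distributor; the studio offers 0 and keeps 30.
Round 2 (the distributor proposes): the studio can get 30 next round, worth 0.87 × 30 = 26.1 now; the distributor offers that and keeps 3.9.
So by rejecting in round 1, the distributor gets 3.9 next round, worth 0.87 × 3.9 = 3.393 now.
Offer 1 < 3.393, so the distributor rejects.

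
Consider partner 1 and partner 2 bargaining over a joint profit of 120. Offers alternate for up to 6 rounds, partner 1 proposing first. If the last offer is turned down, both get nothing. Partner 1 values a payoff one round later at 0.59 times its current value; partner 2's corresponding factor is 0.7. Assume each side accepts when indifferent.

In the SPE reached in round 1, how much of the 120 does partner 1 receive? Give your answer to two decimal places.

57.01

Round 6 (partner 2 proposes): partner 1 will accept anything ≥ 0, so partner 2 offers 0 and keeps 120.
Round 5 (partner 1 proposes): partner 2 can get 120 next round, worth 0.7 × 120 = 84 now. Partner 1 offers 84 and keeps 120 − 84 = 36.
Round 4 (partner 2 proposes): partner 1 can get 36 next round, worth 0.59 × 36 = 21.24 now. Partner 2 offers 21.24 and keeps 120 − 21.24 = 98.76.
Round 3 (partner 1 proposes): partner 2 can get 98.76 next round, worth 0.7 × 98.76 = 69.132 now. Partner 1 offers 69.132 and keeps 120 − 69.132 = 50.868.
Round 2 (partner 2 proposes): partner 1 can get 50.868 next round, worth 0.59 × 50.868 = 30.01212 now. Partner 2 offers 30.01212 and keeps 120 − 30.01212 = 89.98788.
Round 1 (partner 1 proposes): partner 2 can get 89.98788 next round, worth 0.7 × 89.98788 = 62.991516 now; partner 1 offers that and keeps 57.008484.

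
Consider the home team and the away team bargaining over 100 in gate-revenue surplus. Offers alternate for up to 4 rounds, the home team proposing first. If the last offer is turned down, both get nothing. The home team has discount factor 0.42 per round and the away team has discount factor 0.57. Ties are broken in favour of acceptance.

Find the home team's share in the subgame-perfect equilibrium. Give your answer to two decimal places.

53.29

Solve by backward induction from round 4.
Round 4 (the away team proposes): the home team will accept anything ≥ 0, so the away team offers 0 and keeps 100.
Round 3 (the home team proposes): the away team can get 100 next round, worth 0.57 × 100 = 57 now; the home team offers that and keeps 43.
Round 2 (the away team proposes): the home team can get 43 next round, worth 0.42 × 43 = 18.06 now; the away team offers that and keeps 81.94.
Round 1 (the home team proposes): the away team can get 81.94 next round, worth 0.57 × 81.94 = 46.7058 now; the home team offers that and keeps 53.2942.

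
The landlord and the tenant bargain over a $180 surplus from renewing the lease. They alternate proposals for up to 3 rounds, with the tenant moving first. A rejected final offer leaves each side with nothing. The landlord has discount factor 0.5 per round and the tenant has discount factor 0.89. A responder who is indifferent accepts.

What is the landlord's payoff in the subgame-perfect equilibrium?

Solve by backward induction from round 3.
Round 3 (the tenant proposes): the landlord will accept anything ≥ 0, so the tenant offers 0 and keeps 180.
Round 2 (the landlord proposes): the tenant can get 180 next round, worth 0.89 × 180 = 160.2 now; the landlord offers that and keeps 19.8.
Round 1 (the tenant proposes): the landlord can get 19.8 next round, worth 0.5 × 19.8 = 9.9 now; the tenant offers that and keeps 170.1.

9.9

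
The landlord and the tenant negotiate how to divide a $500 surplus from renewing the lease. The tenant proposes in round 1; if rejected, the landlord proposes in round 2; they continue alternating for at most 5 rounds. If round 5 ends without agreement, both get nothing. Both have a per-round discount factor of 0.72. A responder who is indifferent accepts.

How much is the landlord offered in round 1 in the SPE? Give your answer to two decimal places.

153.05

Solve by backward induction from round 5.
Round 5 (the tenant proposes): the landlord will accept anything ≥ 0, so the tenant offers 0 and keeps 500.
Round 4 (the landlord proposes): the tenant can get 500 next round, worth 0.72 × 500 = 360 now, so the landlord offers 360, keeping 140.
Round 3 (the tenant proposes): the landlord can get 140 next round, worth 0.72 × 140 = 100.8 now; the tenant offers that and keeps 399.2.
Round 2 (the landlord proposes): the tenant can get 399.2 next round, worth 0.72 × 399.2 = 287.424 now; the landlord offers that and keeps 212.576.
Round 1 (the tenant proposes): the landlord can get 212.576 next round, worth 0.72 × 212.576 = 153.05472 now, so the tenant offers 153.05472, keeping 346.94528.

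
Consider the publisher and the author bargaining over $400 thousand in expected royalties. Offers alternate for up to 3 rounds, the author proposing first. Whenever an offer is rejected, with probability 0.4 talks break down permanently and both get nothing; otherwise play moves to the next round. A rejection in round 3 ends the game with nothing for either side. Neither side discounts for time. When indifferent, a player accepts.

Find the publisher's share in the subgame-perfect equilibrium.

96

By backward induction:
Round 3 (the author proposes): the publisher will accept anything ≥ 0, so the author offers 0 and keeps 400.
Round 2 (the publisher proposes): rejecting gives the author an expected 0.6 × 400 = 240. The publisher offers 240 and keeps 400 − 240 = 160.
Round 1 (the author proposes): rejecting gives the publisher an expected 0.6 × 160 = 96; the author offers that and keeps 304.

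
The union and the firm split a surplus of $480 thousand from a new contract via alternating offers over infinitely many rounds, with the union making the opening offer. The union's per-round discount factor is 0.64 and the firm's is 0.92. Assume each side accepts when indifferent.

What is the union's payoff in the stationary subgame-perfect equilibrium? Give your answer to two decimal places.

When the union proposes, the firm accepts any offer worth at least 0.92 times what the firm would get by proposing next round; and vice versa.
This gives x = 480 − 0.92y and y = 480 − 0.64x, where x and y are each side's share when it proposes.
Hence (1 − 0.92·0.64)x = 480(1 − 0.92), i.e. 0.4112·x = 38.4.
x ≈ 93.3852; the firm's share is 480 − x ≈ 386.6148.

93.39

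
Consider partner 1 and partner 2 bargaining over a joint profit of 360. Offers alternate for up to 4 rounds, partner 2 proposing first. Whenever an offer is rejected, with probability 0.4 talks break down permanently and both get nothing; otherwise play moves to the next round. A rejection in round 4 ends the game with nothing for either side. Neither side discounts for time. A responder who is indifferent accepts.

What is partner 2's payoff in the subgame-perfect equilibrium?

Round 4 (partner 1 proposes): rejection yields 0 for partner 2; partner 1 offers 0 and keeps 360.
Round 3 (partner 2 proposes): rejecting gives partner 1 an expected 0.6 × 360 = 216. Partner 2 offers 216 and keeps 360 − 216 = 144.
Round 2 (partner 1 proposes): rejecting gives partner 2 an expected 0.6 × 144 = 86.4. Partner 1 offers 86.4 and keeps 360 − 86.4 = 273.6.
Round 1 (partner 2 proposes): rejecting gives partner 1 an expected 0.6 × 273.6 = 164.16, so partner 2 offers 164.16, keeping 195.84.

195.84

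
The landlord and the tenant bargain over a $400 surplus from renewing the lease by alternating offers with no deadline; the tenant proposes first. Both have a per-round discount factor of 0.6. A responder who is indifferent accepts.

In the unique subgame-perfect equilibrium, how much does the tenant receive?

250

When the tenant proposes, the landlord accepts any offer worth at least 0.6 times what the landlord would get by proposing next round; and vice versa.
This gives x = 400 − 0.6y and y = 400 − 0.6x, where x and y are each side's share when it proposes.
Hence (1 − 0.6·0.6)x = 400(1 − 0.6), i.e. 0.64·x = 160.
x = 250; the landlord's share is 400 − x = 150.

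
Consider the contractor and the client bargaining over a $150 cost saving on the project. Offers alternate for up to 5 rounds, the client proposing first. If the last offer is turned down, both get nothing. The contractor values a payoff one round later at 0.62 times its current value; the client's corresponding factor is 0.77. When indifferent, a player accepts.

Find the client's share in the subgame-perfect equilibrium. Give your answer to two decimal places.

118.40

Round 5 (the client proposes): the contractor will accept anything ≥ 0, so the client offers 0 and keeps 150.
Round 4 (the contractor proposes): the client can get 150 next round, worth 0.77 × 150 = 115.5 now. The contractor offers 115.5 and keeps 150 − 115.5 = 34.5.
Round 3 (the client proposes): the contractor can get 34.5 next round, worth 0.62 × 34.5 = 21.39 now, so the client offers 21.39, keeping 128.61.
Round 2 (the contractor proposes): the client can get 128.61 next round, worth 0.77 × 128.61 = 99.0297 now. The contractor offers 99.0297 and keeps 150 − 99.0297 = 50.9703.
Round 1 (the client proposes): the contractor can get 50.9703 next round, worth 0.62 × 50.9703 = 31.601586 now; the client offers that and keeps 118.398414.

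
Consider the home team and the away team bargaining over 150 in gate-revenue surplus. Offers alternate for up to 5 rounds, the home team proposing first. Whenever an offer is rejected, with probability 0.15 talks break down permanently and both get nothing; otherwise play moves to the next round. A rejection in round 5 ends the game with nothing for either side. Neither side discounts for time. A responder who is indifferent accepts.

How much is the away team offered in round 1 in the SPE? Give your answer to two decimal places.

32.94

Round 5 (the home team proposes): rejection yields 0 for the away team; the home team offers 0 and keeps 150.
Round 4 (the away team proposes): rejecting gives the home team an expected 0.85 × 150 = 127.5; the away team offers that and keeps 22.5.
Round 3 (the home team proposes): rejecting gives the away team an expected 0.85 × 22.5 = 19.125. The home team offers 19.125 and keeps 150 − 19.125 = 130.875.
Round 2 (the away team proposes): rejecting gives the home team an expected 0.85 × 130.875 = 111.24375, so the away team offers 111.24375, keeping 38.75625.
Round 1 (the home team proposes): rejecting gives the away team an expected 0.85 × 38.75625 = 32.9428125, so the home team offers 32.9428125, keeping 117.0571875.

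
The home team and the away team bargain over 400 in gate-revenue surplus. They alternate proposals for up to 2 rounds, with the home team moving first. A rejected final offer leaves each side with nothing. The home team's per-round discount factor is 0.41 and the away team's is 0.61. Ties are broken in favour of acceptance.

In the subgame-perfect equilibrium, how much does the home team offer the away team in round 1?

Round 2 (the away team proposes): the home team will accept anything ≥ 0, so the away team offers 0 and keeps 400.
Round 1 (the home team proposes): the away team can get 400 next round, worth 0.61 × 400 = 244 now; the home team offers that and keeps 156.

244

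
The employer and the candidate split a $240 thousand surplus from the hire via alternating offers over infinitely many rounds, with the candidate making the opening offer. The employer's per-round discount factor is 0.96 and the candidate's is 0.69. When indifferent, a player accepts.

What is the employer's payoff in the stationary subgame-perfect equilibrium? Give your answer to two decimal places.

211.56

Let x be the candidate's share when the candidate proposes and y be the employer's share when the employer proposes.
The employer accepts iff offered ≥ 0.96·y, so x = 240 − 0.96y. Symmetrically y = 240 − 0.69x.
Substituting: x = 240 − 0.96(240 − 0.69x), giving x(1 − 0.69·0.96) = 240(1 − 0.96).
So x = 240 × 0.04 / 0.3376 ≈ 28.4360, and the employer receives 240 − x ≈ 211.5640.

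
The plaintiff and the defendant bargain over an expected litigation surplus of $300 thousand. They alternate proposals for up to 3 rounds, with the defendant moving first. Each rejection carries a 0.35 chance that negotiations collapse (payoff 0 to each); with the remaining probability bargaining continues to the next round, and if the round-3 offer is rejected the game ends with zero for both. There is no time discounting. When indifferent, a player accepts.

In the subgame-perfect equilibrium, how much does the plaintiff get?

68.25

Round 3 (the defendant proposes): rejection yields 0 for the plaintiff; the defendant offers 0 and keeps 300.
Round 2 (the plaintiff proposes): rejecting gives the defendant an expected 0.65 × 300 = 195. The plaintiff offers 195 and keeps 300 − 195 = 105.
Round 1 (the defendant proposes): rejecting gives the plaintiff an expected 0.65 × 105 = 68.25. The defendant offers 68.25 and keeps 300 − 68.25 = 231.75.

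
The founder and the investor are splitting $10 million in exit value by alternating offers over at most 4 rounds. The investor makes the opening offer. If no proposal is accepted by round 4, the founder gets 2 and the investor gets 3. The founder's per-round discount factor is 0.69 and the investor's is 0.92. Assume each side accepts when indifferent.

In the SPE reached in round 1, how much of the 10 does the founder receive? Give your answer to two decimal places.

Round 4 (the founder proposes): the investor gets 3 if talks fail, so the founder offers 3 and keeps 7.
Round 3 (the investor proposes): the founder can get 7 next round, worth 0.69 × 7 = 4.83 now; the investor offers that and keeps 5.17.
Round 2 (the founder proposes): the investor can get 5.17 next round, worth 0.92 × 5.17 = 4.7564 now. The founder offers 4.7564 and keeps 10 − 4.7564 = 5.2436.
Round 1 (the investor proposes): the founder can get 5.2436 next round, worth 0.69 × 5.2436 = 3.618084 now; the investor offers that and keeps 6.381916.

3.62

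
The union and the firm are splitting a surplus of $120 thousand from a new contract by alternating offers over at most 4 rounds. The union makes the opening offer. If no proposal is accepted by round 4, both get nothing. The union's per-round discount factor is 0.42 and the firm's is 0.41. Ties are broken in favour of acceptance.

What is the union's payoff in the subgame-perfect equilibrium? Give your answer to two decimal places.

82.99

Solve by backward induction from round 4.
Round 4 (the firm proposes): rejection yields 0 for the union; the firm offers 0 and keeps 120.
Round 3 (the union proposes): the firm can get 120 next round, worth 0.41 × 120 = 49.2 now; the union offers that and keeps 70.8.
Round 2 (the firm proposes): the union can get 70.8 next round, worth 0.42 × 70.8 = 29.736 now; the firm offers that and keeps 90.264.
Round 1 (the union proposes): the firm can get 90.264 next round, worth 0.41 × 90.264 = 37.00824 now; the union offers that and keeps 82.99176.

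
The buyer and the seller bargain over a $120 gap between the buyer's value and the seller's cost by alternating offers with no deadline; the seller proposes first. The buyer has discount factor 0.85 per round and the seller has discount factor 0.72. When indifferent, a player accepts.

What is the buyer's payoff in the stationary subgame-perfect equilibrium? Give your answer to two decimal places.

In a stationary SPE each proposer offers the other exactly their discounted continuation value.
If the seller keeps x when proposing and the buyer keeps y when proposing, then x = 120 − 0.85y and y = 120 − 0.72x.
Solving: x = 120(1 − 0.85) / (1 − 0.72·0.85) = 18 / 0.388 ≈ 46.3918.
The buyer gets 120 − 46.3918 ≈ 73.6082.

73.61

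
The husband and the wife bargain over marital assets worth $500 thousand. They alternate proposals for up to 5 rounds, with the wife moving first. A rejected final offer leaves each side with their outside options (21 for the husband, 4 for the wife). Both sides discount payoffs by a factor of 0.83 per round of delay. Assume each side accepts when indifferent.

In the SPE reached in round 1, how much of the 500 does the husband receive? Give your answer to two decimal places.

Solve by backward induction from round 5.
Round 5 (the wife proposes): the husband gets 21 if talks fail, so the wife offers 21 and keeps 479.
Round 4 (the husband proposes): the wife can get 479 next round, worth 0.83 × 479 = 397.57 now; the husband offers that and keeps 102.43.
Round 3 (the wife proposes): the husband can get 102.43 next round, worth 0.83 × 102.43 = 85.0169 now. The wife offers 85.0169 and keeps 500 − 85.0169 = 414.9831.
Round 2 (the husband proposes): the wife can get 414.9831 next round, worth 0.83 × 414.9831 = 344.435973 now, so the husband offers 344.435973, keeping 155.564027.
Round 1 (the wife proposes): the husband can get 155.564027 next round, worth 0.83 × 155.564027 = 129.11814241 now, so the wife offers 129.11814241, keeping 370.88185759.

129.12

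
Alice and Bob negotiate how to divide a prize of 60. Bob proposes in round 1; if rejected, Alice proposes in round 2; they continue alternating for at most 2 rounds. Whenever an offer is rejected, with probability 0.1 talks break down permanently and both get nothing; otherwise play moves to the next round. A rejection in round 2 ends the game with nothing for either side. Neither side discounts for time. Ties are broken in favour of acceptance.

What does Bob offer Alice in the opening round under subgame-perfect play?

54

By backward induction:
Round 2 (Alice proposes): rejection yields 0 for Bob; Alice offers 0 and keeps 60.
Round 1 (Bob proposes): rejecting gives Alice an expected 0.9 × 60 = 54; Bob offers that and keeps 6.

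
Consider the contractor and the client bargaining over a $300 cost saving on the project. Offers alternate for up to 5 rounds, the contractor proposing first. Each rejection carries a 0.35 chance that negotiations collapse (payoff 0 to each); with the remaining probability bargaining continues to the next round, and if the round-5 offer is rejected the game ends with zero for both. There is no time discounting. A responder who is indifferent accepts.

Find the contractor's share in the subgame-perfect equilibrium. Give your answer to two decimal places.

By backward induction:
Round 5 (the contractor proposes): the client will accept anything ≥ 0, so the contractor offers 0 and keeps 300.
Round 4 (the client proposes): rejecting gives the contractor an expected 0.65 × 300 = 195, so the client offers 195, keeping 105.
Round 3 (the contractor proposes): rejecting gives the client an expected 0.65 × 105 = 68.25, so the contractor offers 68.25, keeping 231.75.
Round 2 (the client proposes): rejecting gives the contractor an expected 0.65 × 231.75 = 150.6375; the client offers that and keeps 149.3625.
Round 1 (the contractor proposes): rejecting gives the client an expected 0.65 × 149.3625 = 97.085625; the contractor offers that and keeps 202.914375.

202.91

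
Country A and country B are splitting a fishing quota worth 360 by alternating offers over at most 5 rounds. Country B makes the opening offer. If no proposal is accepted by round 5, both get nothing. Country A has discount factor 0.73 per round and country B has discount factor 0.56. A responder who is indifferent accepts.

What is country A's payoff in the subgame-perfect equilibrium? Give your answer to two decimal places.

162.90

Work backward from the last round.
Round 5 (country B proposes): rejection yields 0 for country A; country B offers 0 and keeps 360.
Round 4 (country A proposes): country B can get 360 next round, worth 0.56 × 360 = 201.6 now; country A offers that and keeps 158.4.
Round 3 (country B proposes): country A can get 158.4 next round, worth 0.73 × 158.4 = 115.632 now. Country B offers 115.632 and keeps 360 − 115.632 = 244.368.
Round 2 (country A proposes): country B can get 244.368 next round, worth 0.56 × 244.368 = 136.84608 now. Country A offers 136.84608 and keeps 360 − 136.84608 = 223.15392.
Round 1 (country B proposes): country A can get 223.15392 next round, worth 0.73 × 223.15392 = 162.9023616 now. Country B offers 162.9023616 and keeps 360 − 162.9023616 = 197.0976384.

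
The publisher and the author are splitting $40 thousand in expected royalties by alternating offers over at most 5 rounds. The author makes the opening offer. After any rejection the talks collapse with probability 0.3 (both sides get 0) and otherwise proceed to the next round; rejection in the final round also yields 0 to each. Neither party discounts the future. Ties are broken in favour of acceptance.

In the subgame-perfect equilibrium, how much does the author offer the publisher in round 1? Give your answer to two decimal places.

By backward induction:
Round 5 (the author proposes): rejection yields 0 for the publisher; the author offers 0 and keeps 40.
Round 4 (the publisher proposes): rejecting gives the author an expected 0.7 × 40 = 28. The publisher offers 28 and keeps 40 − 28 = 12.
Round 3 (the author proposes): rejecting gives the publisher an expected 0.7 × 12 = 8.4. The author offers 8.4 and keeps 40 − 8.4 = 31.6.
Round 2 (the publisher proposes): rejecting gives the author an expected 0.7 × 31.6 = 22.12. The publisher offers 22.12 and keeps 40 − 22.12 = 17.88.
Round 1 (the author proposes): rejecting gives the publisher an expected 0.7 × 17.88 = 12.516, so the author offers 12.516, keeping 27.484.

12.52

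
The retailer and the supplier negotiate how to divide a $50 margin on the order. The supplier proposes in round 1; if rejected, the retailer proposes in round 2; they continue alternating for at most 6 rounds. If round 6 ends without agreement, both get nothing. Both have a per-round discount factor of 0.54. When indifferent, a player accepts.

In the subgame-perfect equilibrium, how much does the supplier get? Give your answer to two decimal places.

Round 6 (the retailer proposes): the supplier will accept anything ≥ 0, so the retailer offers 0 and keeps 50.
Round 5 (the supplier proposes): the retailer can get 50 next round, worth 0.54 × 50 = 27 now, so the supplier offers 27, keeping 23.
Round 4 (the retailer proposes): the supplier can get 23 next round, worth 0.54 × 23 = 12.42 now, so the retailer offers 12.42, keeping 37.58.
Round 3 (the supplier proposes): the retailer can get 37.58 next round, worth 0.54 × 37.58 = 20.2932 now, so the supplier offers 20.2932, keeping 29.7068.
Round 2 (the retailer proposes): the supplier can get 29.7068 next round, worth 0.54 × 29.7068 = 16.041672 now, so the retailer offers 16.041672, keeping 33.958328.
Round 1 (the supplier proposes): the retailer can get 33.958328 next round, worth 0.54 × 33.958328 = 18.33749712 now. The supplier offers 18.33749712 and keeps 50 − 18.33749712 = 31.66250288.

31.66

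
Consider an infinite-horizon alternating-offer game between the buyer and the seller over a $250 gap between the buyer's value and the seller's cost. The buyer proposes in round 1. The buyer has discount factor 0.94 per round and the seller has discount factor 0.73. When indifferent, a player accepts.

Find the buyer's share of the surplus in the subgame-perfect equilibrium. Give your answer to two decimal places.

In a stationary SPE each proposer offers the other exactly their discounted continuation value.
If the buyer keeps x when proposing and the seller keeps y when proposing, then x = 250 − 0.73y and y = 250 − 0.94x.
Solving: x = 250(1 − 0.73) / (1 − 0.94·0.73) = 67.5 / 0.3138 ≈ 215.1052.
The seller gets 250 − 215.1052 ≈ 34.8948.

215.11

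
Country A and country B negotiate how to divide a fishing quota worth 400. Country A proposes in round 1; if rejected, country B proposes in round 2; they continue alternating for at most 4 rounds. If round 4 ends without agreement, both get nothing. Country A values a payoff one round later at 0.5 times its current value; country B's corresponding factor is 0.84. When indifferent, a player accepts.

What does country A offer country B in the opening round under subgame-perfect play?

309.12

Round 4 (country B proposes): country A will accept anything ≥ 0, so country B offers 0 and keeps 400.
Round 3 (country A proposes): country B can get 400 next round, worth 0.84 × 400 = 336 now, so country A offers 336, keeping 64.
Round 2 (country B proposes): country A can get 64 next round, worth 0.5 × 64 = 32 now, so country B offers 32, keeping 368.
Round 1 (country A proposes): country B can get 368 next round, worth 0.84 × 368 = 309.12 now; country A offers that and keeps 90.88.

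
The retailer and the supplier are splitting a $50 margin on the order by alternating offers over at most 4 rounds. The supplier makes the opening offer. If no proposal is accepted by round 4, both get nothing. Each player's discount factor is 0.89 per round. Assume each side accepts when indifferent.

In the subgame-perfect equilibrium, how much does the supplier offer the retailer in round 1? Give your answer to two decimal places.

40.14

Round 4 (the retailer proposes): the supplier will accept anything ≥ 0, so the retailer offers 0 and keeps 50.
Round 3 (the supplier proposes): the retailer can get 50 next round, worth 0.89 × 50 = 44.5 now, so the supplier offers 44.5, keeping 5.5.
Round 2 (the retailer proposes): the supplier can get 5.5 next round, worth 0.89 × 5.5 = 4.895 now. The retailer offers 4.895 and keeps 50 − 4.895 = 45.105.
Round 1 (the supplier proposes): the retailer can get 45.105 next round, worth 0.89 × 45.105 = 40.14345 now. The supplier offers 40.14345 and keeps 50 − 40.14345 = 9.85655.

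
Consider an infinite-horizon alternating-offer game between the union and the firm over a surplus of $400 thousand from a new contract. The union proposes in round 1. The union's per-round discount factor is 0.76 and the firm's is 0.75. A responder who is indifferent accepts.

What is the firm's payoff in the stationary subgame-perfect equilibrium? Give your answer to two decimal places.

167.44

In a stationary SPE each proposer offers the other exactly their discounted continuation value.
If the union keeps x when proposing and the firm keeps y when proposing, then x = 400 − 0.75y and y = 400 − 0.76x.
Solving: x = 400(1 − 0.75) / (1 − 0.76·0.75) = 100 / 0.43 ≈ 232.5581.
The firm gets 400 − 232.5581 ≈ 167.4419.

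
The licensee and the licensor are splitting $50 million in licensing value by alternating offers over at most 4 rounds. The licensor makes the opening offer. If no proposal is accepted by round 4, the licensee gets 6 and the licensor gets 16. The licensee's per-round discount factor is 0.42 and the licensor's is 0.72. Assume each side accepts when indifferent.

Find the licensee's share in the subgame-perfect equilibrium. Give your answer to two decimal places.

10.20

Round 4 (the licensee proposes): the licensor gets 16 if talks fail, so the licensee offers 16 and keeps 34.
Round 3 (the licensor proposes): the licensee can get 34 next round, worth 0.42 × 34 = 14.28 now; the licensor offers that and keeps 35.72.
Round 2 (the licensee proposes): the licensor can get 35.72 next round, worth 0.72 × 35.72 = 25.7184 now, so the licensee offers 25.7184, keeping 24.2816.
Round 1 (the licensor proposes): the licensee can get 24.2816 next round, worth 0.42 × 24.2816 = 10.198272 now; the licensor offers that and keeps 39.801728.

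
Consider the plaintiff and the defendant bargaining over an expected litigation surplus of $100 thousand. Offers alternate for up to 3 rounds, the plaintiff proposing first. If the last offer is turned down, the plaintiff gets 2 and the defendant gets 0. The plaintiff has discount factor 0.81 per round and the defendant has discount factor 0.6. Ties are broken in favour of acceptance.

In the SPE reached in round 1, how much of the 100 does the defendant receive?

Round 3 (the plaintiff proposes): rejection yields 0 for the defendant; the plaintiff offers 0 and keeps 100.
Round 2 (the defendant proposes): the plaintiff can get 100 next round, worth 0.81 × 100 = 81 now, so the defendant offers 81, keeping 19.
Round 1 (the plaintiff proposes): the defendant can get 19 next round, worth 0.6 × 19 = 11.4 now; the plaintiff offers that and keeps 88.6.

11.4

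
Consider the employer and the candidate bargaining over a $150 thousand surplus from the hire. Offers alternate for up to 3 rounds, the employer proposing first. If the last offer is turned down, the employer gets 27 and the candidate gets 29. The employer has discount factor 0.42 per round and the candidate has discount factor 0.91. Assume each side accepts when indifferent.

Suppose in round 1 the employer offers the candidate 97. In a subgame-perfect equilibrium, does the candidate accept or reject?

Accept

Round 3 (the employer proposes): the candidate gets 29 if talks fail, so the employer offers 29 and keeps 121.
Round 2 (the candidate proposes): the employer can get 121 next round, worth 0.42 × 121 = 50.82 now, so the candidate offers 50.82, keeping 99.18.
So by rejecting in round 1, the candidate gets 99.18 next round, worth 0.91 × 99.18 = 90.2538 now.
Offer 97 ≥ 90.2538, so the candidate accepts.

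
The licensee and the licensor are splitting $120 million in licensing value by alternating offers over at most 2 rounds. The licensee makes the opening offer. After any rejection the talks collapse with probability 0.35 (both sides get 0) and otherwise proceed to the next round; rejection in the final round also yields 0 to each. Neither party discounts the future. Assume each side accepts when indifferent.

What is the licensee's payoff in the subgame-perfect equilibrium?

42

Round 2 (the licensor proposes): rejection yields 0 for the licensee; the licensor offers 0 and keeps 120.
Round 1 (the licensee proposes): rejecting gives the licensor an expected 0.65 × 120 = 78, so the licensee offers 78, keeping 42.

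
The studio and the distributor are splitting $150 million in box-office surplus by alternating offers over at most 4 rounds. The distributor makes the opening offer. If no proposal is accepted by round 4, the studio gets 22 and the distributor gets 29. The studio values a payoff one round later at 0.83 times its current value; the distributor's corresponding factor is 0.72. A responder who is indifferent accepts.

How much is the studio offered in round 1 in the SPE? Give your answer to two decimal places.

Round 4 (the studio proposes): the distributor gets 29 if talks fail, so the studio offers 29 and keeps 121.
Round 3 (the distributor proposes): the studio can get 121 next round, worth 0.83 × 121 = 100.43 now, so the distributor offers 100.43, keeping 49.57.
Round 2 (the studio proposes): the distributor can get 49.57 next round, worth 0.72 × 49.57 = 35.6904 now, so the studio offers 35.6904, keeping 114.3096.
Round 1 (the distributor proposes): the studio can get 114.3096 next round, worth 0.83 × 114.3096 = 94.876968 now, so the distributor offers 94.876968, keeping 55.123032.

94.88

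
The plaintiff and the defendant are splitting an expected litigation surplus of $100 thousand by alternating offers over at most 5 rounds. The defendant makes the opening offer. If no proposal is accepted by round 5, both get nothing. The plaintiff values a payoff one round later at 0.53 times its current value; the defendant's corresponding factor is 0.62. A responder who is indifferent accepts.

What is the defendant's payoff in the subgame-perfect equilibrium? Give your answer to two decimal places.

73.24

Round 5 (the defendant proposes): the plaintiff will accept anything ≥ 0, so the defendant offers 0 and keeps 100.
Round 4 (the plaintiff proposes): the defendant can get 100 next round, worth 0.62 × 100 = 62 now, so the plaintiff offers 62, keeping 38.
Round 3 (the defendant proposes): the plaintiff can get 38 next round, worth 0.53 × 38 = 20.14 now; the defendant offers that and keeps 79.86.
Round 2 (the plaintiff proposes): the defendant can get 79.86 next round, worth 0.62 × 79.86 = 49.5132 now, so the plaintiff offers 49.5132, keeping 50.4868.
Round 1 (the defendant proposes): the plaintiff can get 50.4868 next round, worth 0.53 × 50.4868 = 26.758004 now. The defendant offers 26.758004 and keeps 100 − 26.758004 = 73.241996.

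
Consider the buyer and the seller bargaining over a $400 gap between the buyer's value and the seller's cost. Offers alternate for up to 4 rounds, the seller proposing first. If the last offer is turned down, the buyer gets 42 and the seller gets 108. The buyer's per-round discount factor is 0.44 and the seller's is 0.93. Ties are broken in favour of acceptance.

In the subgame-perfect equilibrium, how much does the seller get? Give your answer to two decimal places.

Solve by backward induction from round 4.
Round 4 (the buyer proposes): the seller gets 108 if talks fail, so the buyer offers 108 and keeps 292.
Round 3 (the seller proposes): the buyer can get 292 next round, worth 0.44 × 292 = 128.48 now. The seller offers 128.48 and keeps 400 − 128.48 = 271.52.
Round 2 (the buyer proposes): the seller can get 271.52 next round, worth 0.93 × 271.52 = 252.5136 now. The buyer offers 252.5136 and keeps 400 − 252.5136 = 147.4864.
Round 1 (the seller proposes): the buyer can get 147.4864 next round, worth 0.44 × 147.4864 = 64.894016 now; the seller offers that and keeps 335.105984.

335.11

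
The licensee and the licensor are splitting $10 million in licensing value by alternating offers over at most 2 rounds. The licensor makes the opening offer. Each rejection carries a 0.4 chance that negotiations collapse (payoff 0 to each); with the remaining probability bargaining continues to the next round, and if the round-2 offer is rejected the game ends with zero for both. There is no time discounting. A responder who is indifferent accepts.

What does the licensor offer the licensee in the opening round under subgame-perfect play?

By backward induction:
Round 2 (the licensee proposes): rejection yields 0 for the licensor; the licensee offers 0 and keeps 10.
Round 1 (the licensor proposes): rejecting gives the licensee an expected 0.6 × 10 = 6; the licensor offers that and keeps 4.

6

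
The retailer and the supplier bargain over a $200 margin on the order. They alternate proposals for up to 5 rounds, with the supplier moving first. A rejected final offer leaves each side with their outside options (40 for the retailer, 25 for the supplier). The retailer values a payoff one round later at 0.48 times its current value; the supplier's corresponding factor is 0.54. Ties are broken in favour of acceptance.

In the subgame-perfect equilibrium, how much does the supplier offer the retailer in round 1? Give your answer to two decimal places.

Round 5 (the supplier proposes): the retailer gets 40 if talks fail, so the supplier offers 40 and keeps 160.
Round 4 (the retailer proposes): the supplier can get 160 next round, worth 0.54 × 160 = 86.4 now, so the retailer offers 86.4, keeping 113.6.
Round 3 (the supplier proposes): the retailer can get 113.6 next round, worth 0.48 × 113.6 = 54.528 now. The supplier offers 54.528 and keeps 200 − 54.528 = 145.472.
Round 2 (the retailer proposes): the supplier can get 145.472 next round, worth 0.54 × 145.472 = 78.55488 now. The retailer offers 78.55488 and keeps 200 − 78.55488 = 121.44512.
Round 1 (the supplier proposes): the retailer can get 121.44512 next round, worth 0.48 × 121.44512 = 58.2936576 now, so the supplier offers 58.2936576, keeping 141.7063424.

58.29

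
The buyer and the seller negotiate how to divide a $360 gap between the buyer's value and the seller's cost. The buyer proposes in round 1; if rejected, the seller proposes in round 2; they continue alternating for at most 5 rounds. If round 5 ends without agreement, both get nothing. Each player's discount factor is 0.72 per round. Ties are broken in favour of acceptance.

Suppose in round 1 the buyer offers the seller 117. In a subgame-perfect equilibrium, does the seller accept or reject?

Round 5 (the buyer proposes): the seller will accept anything ≥ 0, so the buyer offers 0 and keeps 360.
Round 4 (the seller proposes): the buyer can get 360 next round, worth 0.72 × 360 = 259.2 now, so the seller offers 259.2, keeping 100.8.
Round 3 (the buyer proposes): the seller can get 100.8 next round, worth 0.72 × 100.8 = 72.576 now. The buyer offers 72.576 and keeps 360 − 72.576 = 287.424.
Round 2 (the seller proposes): the buyer can get 287.424 next round, worth 0.72 × 287.424 = 206.94528 now. The seller offers 206.94528 and keeps 360 − 206.94528 = 153.05472.
So by rejecting in round 1, the seller gets 153.05472 next round, worth 0.72 × 153.05472 = 110.1993984 now.
Offer 117 ≥ 110.1993984, so the seller accepts.

Accept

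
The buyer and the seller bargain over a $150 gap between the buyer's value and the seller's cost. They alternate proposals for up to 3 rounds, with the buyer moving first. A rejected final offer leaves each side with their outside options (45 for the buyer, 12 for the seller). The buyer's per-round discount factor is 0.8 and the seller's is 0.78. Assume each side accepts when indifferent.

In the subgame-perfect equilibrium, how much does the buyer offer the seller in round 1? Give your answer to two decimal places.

By backward induction:
Round 3 (the buyer proposes): the seller gets 12 if talks fail, so the buyer offers 12 and keeps 138.
Round 2 (the seller proposes): the buyer can get 138 next round, worth 0.8 × 138 = 110.4 now. The seller offers 110.4 and keeps 150 − 110.4 = 39.6.
Round 1 (the buyer proposes): the seller can get 39.6 next round, worth 0.78 × 39.6 = 30.888 now, so the buyer offers 30.888, keeping 119.112.

30.89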